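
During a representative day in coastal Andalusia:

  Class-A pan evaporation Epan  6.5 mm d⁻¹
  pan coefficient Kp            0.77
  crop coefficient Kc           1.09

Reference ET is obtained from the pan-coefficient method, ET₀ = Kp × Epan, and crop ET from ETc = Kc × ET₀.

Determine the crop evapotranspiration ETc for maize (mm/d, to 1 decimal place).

5.5 mm/d

ET₀ = 0.77 × 6.5 = 5.0050 mm/d
ETc = Kc × ET₀ = 1.09 × 5.0050 = 5.4555 mm/d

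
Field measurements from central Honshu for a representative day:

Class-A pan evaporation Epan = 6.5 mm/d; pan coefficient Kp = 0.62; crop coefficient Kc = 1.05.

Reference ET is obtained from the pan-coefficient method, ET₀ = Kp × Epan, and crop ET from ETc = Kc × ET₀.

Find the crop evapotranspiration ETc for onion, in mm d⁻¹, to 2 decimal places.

ET₀ = 0.62 × 6.5 = 4.0300 mm/d
ETc = Kc × ET₀ = 1.05 × 4.0300 = 4.2315 mm/d

4.23 mm d⁻¹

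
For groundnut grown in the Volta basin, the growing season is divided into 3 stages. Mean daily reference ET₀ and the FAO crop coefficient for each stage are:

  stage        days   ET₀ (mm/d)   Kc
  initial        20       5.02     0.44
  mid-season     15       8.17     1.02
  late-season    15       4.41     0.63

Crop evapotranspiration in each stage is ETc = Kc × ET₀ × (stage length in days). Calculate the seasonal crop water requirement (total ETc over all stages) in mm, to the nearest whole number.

211 mm

initial: 0.44 × 5.02 × 20 = 44.18 mm
mid-season: 1.02 × 8.17 × 15 = 125.00 mm
late-season: 0.63 × 4.41 × 15 = 41.67 mm
Seasonal total = 210.85 mm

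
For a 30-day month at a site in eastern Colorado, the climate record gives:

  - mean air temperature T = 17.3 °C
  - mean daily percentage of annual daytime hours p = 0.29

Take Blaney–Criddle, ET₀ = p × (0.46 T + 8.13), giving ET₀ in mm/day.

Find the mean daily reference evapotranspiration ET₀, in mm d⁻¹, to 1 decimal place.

4.7 mm d⁻¹

ET₀ = 0.29 × (0.46 × 17.3 + 8.13) = 0.29 × 16.088 = 4.6655 mm/d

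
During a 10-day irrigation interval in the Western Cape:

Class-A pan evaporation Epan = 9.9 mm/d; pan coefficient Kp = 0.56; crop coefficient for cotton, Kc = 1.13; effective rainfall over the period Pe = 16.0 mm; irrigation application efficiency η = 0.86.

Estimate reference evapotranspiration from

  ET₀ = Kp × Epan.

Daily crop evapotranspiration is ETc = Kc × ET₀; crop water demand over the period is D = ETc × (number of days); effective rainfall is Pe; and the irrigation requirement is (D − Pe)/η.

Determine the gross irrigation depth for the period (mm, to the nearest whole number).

ET₀ = 0.56 × 9.9 = 5.5440 mm/d
ETc = Kc × ET₀ = 1.13 × 5.5440 = 6.2647 mm/d
Crop demand D = ETc × 10 d = 6.2647 × 10 = 62.647 mm
D − Pe = 62.647 − 16.0 = 46.647 mm
Gross irrigation = 46.647 / 0.86 = 54.241 mm

54 mm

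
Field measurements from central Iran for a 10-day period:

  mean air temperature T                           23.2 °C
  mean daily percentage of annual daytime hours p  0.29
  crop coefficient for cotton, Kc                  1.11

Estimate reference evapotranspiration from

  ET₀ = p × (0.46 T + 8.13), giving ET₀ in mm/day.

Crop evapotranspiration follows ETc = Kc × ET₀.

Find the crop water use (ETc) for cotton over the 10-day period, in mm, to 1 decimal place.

60.5 mm

ET₀ = 0.29 × (0.46 × 23.2 + 8.13) = 0.29 × 18.802 = 5.4526 mm/d
ETc = Kc × ET₀ = 1.11 × 5.4526 = 6.0524 mm/d
Over 10 days: 6.0524 × 10 = 60.524 mm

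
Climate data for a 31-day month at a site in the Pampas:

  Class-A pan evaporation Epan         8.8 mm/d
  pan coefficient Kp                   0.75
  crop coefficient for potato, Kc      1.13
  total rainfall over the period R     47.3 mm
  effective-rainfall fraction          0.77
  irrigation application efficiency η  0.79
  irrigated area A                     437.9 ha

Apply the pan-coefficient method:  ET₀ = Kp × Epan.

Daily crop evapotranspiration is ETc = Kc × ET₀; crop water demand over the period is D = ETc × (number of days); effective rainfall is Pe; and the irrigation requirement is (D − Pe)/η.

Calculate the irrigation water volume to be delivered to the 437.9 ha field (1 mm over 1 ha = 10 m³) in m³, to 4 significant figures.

1080000 m³

ET₀ = 0.75 × 8.8 = 6.6000 mm/d
ETc = Kc × ET₀ = 1.13 × 6.6000 = 7.4580 mm/d
Crop demand D = ETc × 31 d = 7.4580 × 31 = 231.198 mm
Pe = 0.77 × 47.3 = 36.421 mm
D − Pe = 231.198 − 36.421 = 194.777 mm
Gross irrigation = 194.777 / 0.79 = 246.553 mm
Volume = 246.553 mm × 437.9 ha × 10 = 1079655.6 m³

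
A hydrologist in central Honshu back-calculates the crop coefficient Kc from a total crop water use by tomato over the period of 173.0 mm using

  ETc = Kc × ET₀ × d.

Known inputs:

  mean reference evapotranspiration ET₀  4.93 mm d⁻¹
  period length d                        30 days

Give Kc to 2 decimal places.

1.17

ETc = Kc × ET₀ × d  ⇒  Kc = ETc / (ET₀ × d)
Kc = 173.0 / (4.93 × 30) = 173.0 / 147.90 = 1.1697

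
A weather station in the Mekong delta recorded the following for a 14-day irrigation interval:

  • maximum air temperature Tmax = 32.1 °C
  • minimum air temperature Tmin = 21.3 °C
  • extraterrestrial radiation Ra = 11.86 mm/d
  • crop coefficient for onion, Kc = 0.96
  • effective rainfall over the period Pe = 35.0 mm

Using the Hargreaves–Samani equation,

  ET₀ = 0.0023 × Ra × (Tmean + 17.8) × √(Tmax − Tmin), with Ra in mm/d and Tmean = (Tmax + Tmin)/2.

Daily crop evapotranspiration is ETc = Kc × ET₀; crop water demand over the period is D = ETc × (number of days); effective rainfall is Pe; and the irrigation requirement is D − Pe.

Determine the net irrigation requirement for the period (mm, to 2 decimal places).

18.61 mm

Tmean = (32.1 + 21.3)/2 = 26.70 °C
ET₀ = 0.0023 × 11.86 × (26.70 + 17.8) × √10.8 = 0.0023 × 11.86 × 44.50 × 3.2863 = 3.9891 mm/d
ETc = Kc × ET₀ = 0.96 × 3.9891 = 3.8295 mm/d
Crop demand D = ETc × 14 d = 3.8295 × 14 = 53.613 mm
D − Pe = 53.613 − 35.0 = 18.613 mm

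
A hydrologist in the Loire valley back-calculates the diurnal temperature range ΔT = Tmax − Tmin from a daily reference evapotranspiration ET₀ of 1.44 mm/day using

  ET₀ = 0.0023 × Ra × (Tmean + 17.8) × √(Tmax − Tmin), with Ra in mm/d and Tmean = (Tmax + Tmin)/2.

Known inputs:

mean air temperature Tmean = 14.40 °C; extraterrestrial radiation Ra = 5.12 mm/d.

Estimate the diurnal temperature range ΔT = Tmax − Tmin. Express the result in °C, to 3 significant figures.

√ΔT = ET₀ / [0.0023 × Ra × (Tmean+17.8)] = 1.44 / (0.0023 × 5.12 × 32.20) = 3.7976
ΔT = 3.7976² = 14.422 °C

14.4 °C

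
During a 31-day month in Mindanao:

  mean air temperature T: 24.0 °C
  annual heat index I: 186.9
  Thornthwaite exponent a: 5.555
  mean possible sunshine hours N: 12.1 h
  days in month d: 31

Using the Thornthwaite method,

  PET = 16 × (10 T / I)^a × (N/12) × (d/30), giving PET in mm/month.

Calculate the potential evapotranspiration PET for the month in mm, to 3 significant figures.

66.9 mm

10T/I = 10 × 24.0 / 186.9 = 1.2841
(10T/I)^a = 1.2841^5.555 = 4.0111
Uncorrected PET = 16 × 4.0111 = 64.178 mm
Correction = (N/12)(d/30) = (12.1/12)(31/30) = 1.0419
PET = 64.178 × 1.0419 = 66.867 mm/month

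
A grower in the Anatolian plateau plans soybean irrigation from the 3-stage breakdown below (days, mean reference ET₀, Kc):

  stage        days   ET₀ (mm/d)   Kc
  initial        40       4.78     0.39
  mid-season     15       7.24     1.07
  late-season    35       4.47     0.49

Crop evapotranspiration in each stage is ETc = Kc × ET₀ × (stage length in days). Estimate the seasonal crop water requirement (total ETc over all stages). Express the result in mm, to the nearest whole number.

267 mm

initial: 0.39 × 4.78 × 40 = 74.57 mm
mid-season: 1.07 × 7.24 × 15 = 116.20 mm
late-season: 0.49 × 4.47 × 35 = 76.66 mm
Seasonal total = 267.43 mm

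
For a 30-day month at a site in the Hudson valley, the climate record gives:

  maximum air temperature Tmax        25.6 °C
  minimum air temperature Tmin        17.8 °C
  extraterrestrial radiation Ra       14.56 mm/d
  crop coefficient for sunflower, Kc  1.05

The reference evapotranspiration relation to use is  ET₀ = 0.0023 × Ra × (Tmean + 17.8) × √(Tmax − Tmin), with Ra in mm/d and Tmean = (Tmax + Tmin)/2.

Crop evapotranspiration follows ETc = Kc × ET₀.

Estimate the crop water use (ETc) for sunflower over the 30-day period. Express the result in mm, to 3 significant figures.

Tmean = (25.6 + 17.8)/2 = 21.70 °C
ET₀ = 0.0023 × 14.56 × (21.70 + 17.8) × √7.8 = 0.0023 × 14.56 × 39.50 × 2.7928 = 3.6942 mm/d
ETc = Kc × ET₀ = 1.05 × 3.6942 = 3.8789 mm/d
Over 30 days: 3.8789 × 30 = 116.367 mm

116 mm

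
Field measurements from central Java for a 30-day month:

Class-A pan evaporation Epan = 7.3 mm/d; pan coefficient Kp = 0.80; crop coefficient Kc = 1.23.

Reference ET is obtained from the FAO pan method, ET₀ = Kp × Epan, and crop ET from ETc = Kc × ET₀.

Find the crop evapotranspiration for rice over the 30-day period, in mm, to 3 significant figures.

ET₀ = 0.80 × 7.3 = 5.8400 mm/d
ETc = Kc × ET₀ = 1.23 × 5.8400 = 7.1832 mm/d
Over 30 days: 7.1832 × 30 = 215.496 mm

215 mm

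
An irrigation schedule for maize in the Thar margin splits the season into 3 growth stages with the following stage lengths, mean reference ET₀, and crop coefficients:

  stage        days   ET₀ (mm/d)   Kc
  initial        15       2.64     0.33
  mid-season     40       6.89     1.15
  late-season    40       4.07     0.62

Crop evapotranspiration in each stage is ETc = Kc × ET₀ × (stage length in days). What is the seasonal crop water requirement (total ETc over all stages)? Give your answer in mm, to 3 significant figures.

431 mm

initial: 0.33 × 2.64 × 15 = 13.07 mm
mid-season: 1.15 × 6.89 × 40 = 316.94 mm
late-season: 0.62 × 4.07 × 40 = 100.94 mm
Seasonal total = 430.95 mm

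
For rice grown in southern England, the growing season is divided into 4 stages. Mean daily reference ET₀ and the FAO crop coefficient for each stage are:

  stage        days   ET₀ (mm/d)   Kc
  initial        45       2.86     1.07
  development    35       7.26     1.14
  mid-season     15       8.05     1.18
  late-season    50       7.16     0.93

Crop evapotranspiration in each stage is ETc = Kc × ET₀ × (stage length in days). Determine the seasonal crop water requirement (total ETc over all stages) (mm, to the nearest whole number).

initial: 1.07 × 2.86 × 45 = 137.71 mm
development: 1.14 × 7.26 × 35 = 289.67 mm
mid-season: 1.18 × 8.05 × 15 = 142.49 mm
late-season: 0.93 × 7.16 × 50 = 332.94 mm
Seasonal total = 902.81 mm

903 mm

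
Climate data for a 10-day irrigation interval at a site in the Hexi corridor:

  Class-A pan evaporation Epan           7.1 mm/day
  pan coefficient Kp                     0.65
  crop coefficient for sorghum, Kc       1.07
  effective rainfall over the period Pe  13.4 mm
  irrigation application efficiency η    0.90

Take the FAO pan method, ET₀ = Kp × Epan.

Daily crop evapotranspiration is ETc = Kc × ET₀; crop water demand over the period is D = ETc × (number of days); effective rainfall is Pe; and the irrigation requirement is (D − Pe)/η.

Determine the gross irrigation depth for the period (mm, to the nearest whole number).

40 mm

ET₀ = 0.65 × 7.1 = 4.6150 mm/d
ETc = Kc × ET₀ = 1.07 × 4.6150 = 4.9381 mm/d
Crop demand D = ETc × 10 d = 4.9381 × 10 = 49.381 mm
D − Pe = 49.381 − 13.4 = 35.981 mm
Gross irrigation = 35.981 / 0.90 = 39.979 mm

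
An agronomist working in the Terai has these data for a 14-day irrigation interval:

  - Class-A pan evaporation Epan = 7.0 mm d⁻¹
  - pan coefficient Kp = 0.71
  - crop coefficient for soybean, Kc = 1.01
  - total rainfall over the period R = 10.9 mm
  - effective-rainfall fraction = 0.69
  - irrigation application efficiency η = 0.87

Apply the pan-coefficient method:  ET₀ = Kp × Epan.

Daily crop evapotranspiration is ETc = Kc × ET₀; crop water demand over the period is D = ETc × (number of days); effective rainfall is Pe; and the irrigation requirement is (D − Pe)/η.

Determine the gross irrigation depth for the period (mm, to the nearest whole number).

72 mm

ET₀ = 0.71 × 7.0 = 4.9700 mm/d
ETc = Kc × ET₀ = 1.01 × 4.9700 = 5.0197 mm/d
Crop demand D = ETc × 14 d = 5.0197 × 14 = 70.276 mm
Pe = 0.69 × 10.9 = 7.521 mm
D − Pe = 70.276 − 7.521 = 62.755 mm
Gross irrigation = 62.755 / 0.87 = 72.132 mm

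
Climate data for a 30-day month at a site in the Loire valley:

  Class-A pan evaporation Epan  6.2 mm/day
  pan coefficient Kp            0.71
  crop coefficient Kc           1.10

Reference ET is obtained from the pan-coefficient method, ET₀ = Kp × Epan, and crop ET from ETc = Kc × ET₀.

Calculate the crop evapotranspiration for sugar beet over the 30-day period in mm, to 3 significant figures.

145 mm

ET₀ = 0.71 × 6.2 = 4.4020 mm/d
ETc = Kc × ET₀ = 1.10 × 4.4020 = 4.8422 mm/d
Over 30 days: 4.8422 × 30 = 145.266 mm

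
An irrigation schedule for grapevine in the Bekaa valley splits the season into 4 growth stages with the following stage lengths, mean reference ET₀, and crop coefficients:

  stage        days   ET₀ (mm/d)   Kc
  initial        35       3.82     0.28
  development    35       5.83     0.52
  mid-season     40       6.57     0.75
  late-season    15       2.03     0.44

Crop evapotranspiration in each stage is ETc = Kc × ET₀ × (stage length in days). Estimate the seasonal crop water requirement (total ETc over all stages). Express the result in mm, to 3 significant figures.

initial: 0.28 × 3.82 × 35 = 37.44 mm
development: 0.52 × 5.83 × 35 = 106.11 mm
mid-season: 0.75 × 6.57 × 40 = 197.10 mm
late-season: 0.44 × 2.03 × 15 = 13.40 mm
Seasonal total = 354.05 mm

354 mm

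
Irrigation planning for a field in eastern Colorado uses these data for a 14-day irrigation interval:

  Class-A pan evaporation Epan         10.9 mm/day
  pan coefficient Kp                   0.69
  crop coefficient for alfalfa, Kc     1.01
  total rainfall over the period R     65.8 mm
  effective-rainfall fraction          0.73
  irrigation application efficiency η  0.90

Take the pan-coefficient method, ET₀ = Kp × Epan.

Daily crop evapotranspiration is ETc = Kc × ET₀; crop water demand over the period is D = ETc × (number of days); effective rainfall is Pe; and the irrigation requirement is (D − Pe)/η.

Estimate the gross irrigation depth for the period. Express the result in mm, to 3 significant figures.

ET₀ = 0.69 × 10.9 = 7.5210 mm/d
ETc = Kc × ET₀ = 1.01 × 7.5210 = 7.5962 mm/d
Crop demand D = ETc × 14 d = 7.5962 × 14 = 106.347 mm
Pe = 0.73 × 65.8 = 48.034 mm
D − Pe = 106.347 − 48.034 = 58.313 mm
Gross irrigation = 58.313 / 0.90 = 64.792 mm

64.8 mm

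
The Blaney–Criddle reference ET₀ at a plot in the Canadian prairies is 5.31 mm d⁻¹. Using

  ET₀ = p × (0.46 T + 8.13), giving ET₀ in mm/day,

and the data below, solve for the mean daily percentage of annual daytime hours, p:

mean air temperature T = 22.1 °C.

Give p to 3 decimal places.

0.290

p = ET₀ / (0.46 T + 8.13) = 5.31 / (0.46 × 22.1 + 8.13) = 5.31 / 18.296 = 0.2902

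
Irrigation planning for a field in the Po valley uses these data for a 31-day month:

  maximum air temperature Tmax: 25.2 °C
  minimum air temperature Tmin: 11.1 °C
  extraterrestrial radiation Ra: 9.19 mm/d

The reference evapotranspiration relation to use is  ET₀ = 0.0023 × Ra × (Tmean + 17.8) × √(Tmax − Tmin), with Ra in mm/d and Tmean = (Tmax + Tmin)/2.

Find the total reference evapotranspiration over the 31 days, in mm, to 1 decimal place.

88.5 mm

Tmean = (25.2 + 11.1)/2 = 18.15 °C
ET₀ = 0.0023 × 9.19 × (18.15 + 17.8) × √14.1 = 0.0023 × 9.19 × 35.95 × 3.7550 = 2.8533 mm/d
Over 31 days: 2.8533 × 31 = 88.452 mm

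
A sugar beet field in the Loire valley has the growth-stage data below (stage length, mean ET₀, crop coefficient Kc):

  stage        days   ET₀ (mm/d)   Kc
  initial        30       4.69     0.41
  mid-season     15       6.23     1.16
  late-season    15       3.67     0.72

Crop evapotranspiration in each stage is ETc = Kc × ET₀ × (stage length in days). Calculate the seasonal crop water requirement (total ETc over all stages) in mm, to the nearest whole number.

initial: 0.41 × 4.69 × 30 = 57.69 mm
mid-season: 1.16 × 6.23 × 15 = 108.40 mm
late-season: 0.72 × 3.67 × 15 = 39.64 mm
Seasonal total = 205.73 mm

206 mm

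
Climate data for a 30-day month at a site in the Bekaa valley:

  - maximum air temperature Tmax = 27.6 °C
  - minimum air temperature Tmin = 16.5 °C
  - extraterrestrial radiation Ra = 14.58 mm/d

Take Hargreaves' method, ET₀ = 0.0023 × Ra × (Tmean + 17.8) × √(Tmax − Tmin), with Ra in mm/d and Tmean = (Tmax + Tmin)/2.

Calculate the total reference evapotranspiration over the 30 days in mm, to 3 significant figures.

134 mm

Tmean = (27.6 + 16.5)/2 = 22.05 °C
ET₀ = 0.0023 × 14.58 × (22.05 + 17.8) × √11.1 = 0.0023 × 14.58 × 39.85 × 3.3317 = 4.4523 mm/d
Over 30 days: 4.4523 × 30 = 133.569 mm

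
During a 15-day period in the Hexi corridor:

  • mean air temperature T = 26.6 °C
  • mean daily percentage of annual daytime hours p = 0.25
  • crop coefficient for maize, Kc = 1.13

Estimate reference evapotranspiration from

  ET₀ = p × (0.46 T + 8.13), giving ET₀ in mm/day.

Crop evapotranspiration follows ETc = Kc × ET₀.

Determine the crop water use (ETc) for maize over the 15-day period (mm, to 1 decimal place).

ET₀ = 0.25 × (0.46 × 26.6 + 8.13) = 0.25 × 20.366 = 5.0915 mm/d
ETc = Kc × ET₀ = 1.13 × 5.0915 = 5.7534 mm/d
Over 15 days: 5.7534 × 15 = 86.301 mm

86.3 mm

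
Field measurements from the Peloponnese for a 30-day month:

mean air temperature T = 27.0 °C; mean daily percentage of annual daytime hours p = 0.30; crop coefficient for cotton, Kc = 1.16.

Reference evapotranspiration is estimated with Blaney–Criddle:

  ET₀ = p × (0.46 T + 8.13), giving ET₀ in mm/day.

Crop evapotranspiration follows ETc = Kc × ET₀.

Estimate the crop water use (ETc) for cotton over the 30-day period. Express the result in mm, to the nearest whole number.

ET₀ = 0.30 × (0.46 × 27.0 + 8.13) = 0.30 × 20.550 = 6.1650 mm/d
ETc = Kc × ET₀ = 1.16 × 6.1650 = 7.1514 mm/d
Over 30 days: 7.1514 × 30 = 214.542 mm

215 mm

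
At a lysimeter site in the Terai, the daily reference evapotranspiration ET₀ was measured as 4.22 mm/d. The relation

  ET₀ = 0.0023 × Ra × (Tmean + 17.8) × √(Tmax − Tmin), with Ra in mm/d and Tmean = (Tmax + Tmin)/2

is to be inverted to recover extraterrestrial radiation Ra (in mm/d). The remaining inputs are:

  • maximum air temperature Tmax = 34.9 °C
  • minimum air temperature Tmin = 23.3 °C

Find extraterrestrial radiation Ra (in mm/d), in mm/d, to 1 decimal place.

11.5 mm/d

Tmean = 29.10 °C; √ΔT = 3.4059
Ra = ET₀ / [0.0023 × (Tmean+17.8) × √ΔT] = 4.22 / (0.0023 × 46.90 × 3.4059) = 11.486 mm/d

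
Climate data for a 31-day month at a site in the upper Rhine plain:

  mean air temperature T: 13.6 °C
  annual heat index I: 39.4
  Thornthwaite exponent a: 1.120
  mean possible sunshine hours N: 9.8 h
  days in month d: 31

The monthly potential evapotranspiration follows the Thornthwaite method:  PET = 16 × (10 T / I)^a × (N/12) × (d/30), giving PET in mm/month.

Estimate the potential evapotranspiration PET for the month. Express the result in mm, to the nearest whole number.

10T/I = 10 × 13.6 / 39.4 = 3.4518
(10T/I)^a = 3.4518^1.120 = 4.0051
Uncorrected PET = 16 × 4.0051 = 64.082 mm
Correction = (N/12)(d/30) = (9.8/12)(31/30) = 0.8439
PET = 64.082 × 0.8439 = 54.079 mm/month

54 mm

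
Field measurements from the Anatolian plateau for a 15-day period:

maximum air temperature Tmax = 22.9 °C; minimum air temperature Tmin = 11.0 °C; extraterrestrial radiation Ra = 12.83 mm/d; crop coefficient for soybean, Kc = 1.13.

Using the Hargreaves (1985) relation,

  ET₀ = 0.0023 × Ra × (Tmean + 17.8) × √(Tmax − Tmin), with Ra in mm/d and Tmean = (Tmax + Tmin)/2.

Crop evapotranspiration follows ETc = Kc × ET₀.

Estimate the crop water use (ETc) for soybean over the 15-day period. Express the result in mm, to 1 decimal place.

Tmean = (22.9 + 11.0)/2 = 16.95 °C
ET₀ = 0.0023 × 12.83 × (16.95 + 17.8) × √11.9 = 0.0023 × 12.83 × 34.75 × 3.4496 = 3.5374 mm/d
ETc = Kc × ET₀ = 1.13 × 3.5374 = 3.9973 mm/d
Over 15 days: 3.9973 × 15 = 59.960 mm

60.0 mm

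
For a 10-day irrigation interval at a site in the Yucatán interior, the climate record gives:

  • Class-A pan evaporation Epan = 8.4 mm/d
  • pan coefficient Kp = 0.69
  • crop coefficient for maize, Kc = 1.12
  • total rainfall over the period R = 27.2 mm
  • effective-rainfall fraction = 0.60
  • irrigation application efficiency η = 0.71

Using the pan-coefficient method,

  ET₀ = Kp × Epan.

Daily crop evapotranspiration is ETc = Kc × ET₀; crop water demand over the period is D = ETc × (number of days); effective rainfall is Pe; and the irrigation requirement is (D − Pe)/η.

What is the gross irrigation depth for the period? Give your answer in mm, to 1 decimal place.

ET₀ = 0.69 × 8.4 = 5.7960 mm/d
ETc = Kc × ET₀ = 1.12 × 5.7960 = 6.4915 mm/d
Crop demand D = ETc × 10 d = 6.4915 × 10 = 64.915 mm
Pe = 0.60 × 27.2 = 16.320 mm
D − Pe = 64.915 − 16.320 = 48.595 mm
Gross irrigation = 48.595 / 0.71 = 68.444 mm

68.4 mm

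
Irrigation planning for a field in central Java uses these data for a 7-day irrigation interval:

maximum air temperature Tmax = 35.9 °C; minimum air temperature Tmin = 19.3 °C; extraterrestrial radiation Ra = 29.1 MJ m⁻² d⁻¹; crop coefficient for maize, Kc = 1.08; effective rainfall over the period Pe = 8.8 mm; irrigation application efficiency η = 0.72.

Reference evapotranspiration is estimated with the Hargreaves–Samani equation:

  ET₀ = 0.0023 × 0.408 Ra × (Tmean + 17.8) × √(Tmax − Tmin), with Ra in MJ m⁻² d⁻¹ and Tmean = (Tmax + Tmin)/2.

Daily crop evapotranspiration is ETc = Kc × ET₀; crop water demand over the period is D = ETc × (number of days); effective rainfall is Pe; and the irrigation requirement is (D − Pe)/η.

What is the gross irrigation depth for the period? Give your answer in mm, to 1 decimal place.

40.8 mm

Tmean = (35.9 + 19.3)/2 = 27.60 °C
0.408 Ra = 0.408 × 29.1 = 11.8728 mm/d equivalent
ET₀ = 0.0023 × 11.8728 × (27.60 + 17.8) × √16.6 = 0.0023 × 11.8728 × 45.40 × 4.0743 = 5.0511 mm/d
ETc = Kc × ET₀ = 1.08 × 5.0511 = 5.4552 mm/d
Crop demand D = ETc × 7 d = 5.4552 × 7 = 38.186 mm
D − Pe = 38.186 − 8.8 = 29.386 mm
Gross irrigation = 29.386 / 0.72 = 40.814 mm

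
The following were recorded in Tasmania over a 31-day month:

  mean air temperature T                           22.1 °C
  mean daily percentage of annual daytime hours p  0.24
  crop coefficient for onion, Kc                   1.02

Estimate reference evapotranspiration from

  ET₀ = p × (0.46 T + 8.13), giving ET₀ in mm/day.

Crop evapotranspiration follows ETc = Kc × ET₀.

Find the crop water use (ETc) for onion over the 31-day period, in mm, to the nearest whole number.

ET₀ = 0.24 × (0.46 × 22.1 + 8.13) = 0.24 × 18.296 = 4.3910 mm/d
ETc = Kc × ET₀ = 1.02 × 4.3910 = 4.4788 mm/d
Over 31 days: 4.4788 × 31 = 138.843 mm

139 mm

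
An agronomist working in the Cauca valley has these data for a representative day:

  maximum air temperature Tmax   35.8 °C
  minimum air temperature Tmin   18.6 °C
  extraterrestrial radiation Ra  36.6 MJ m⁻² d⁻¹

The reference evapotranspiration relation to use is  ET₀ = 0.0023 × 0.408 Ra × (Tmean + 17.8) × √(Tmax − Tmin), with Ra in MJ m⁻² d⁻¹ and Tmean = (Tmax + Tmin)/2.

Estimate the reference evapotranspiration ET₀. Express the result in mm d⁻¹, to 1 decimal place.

Tmean = (35.8 + 18.6)/2 = 27.20 °C
0.408 Ra = 0.408 × 36.6 = 14.9328 mm/d equivalent
ET₀ = 0.0023 × 14.9328 × (27.20 + 17.8) × √17.2 = 0.0023 × 14.9328 × 45.00 × 4.1473 = 6.4098 mm/d

6.4 mm d⁻¹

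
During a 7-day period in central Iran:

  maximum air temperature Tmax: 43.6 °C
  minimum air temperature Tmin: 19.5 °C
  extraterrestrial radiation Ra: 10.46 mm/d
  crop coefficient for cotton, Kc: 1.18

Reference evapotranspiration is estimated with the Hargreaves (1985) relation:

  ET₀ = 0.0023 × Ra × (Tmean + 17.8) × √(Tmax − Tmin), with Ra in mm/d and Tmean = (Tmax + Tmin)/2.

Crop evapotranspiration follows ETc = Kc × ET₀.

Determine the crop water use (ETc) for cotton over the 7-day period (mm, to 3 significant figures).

48.1 mm

Tmean = (43.6 + 19.5)/2 = 31.55 °C
ET₀ = 0.0023 × 10.46 × (31.55 + 17.8) × √24.1 = 0.0023 × 10.46 × 49.35 × 4.9092 = 5.8285 mm/d
ETc = Kc × ET₀ = 1.18 × 5.8285 = 6.8776 mm/d
Over 7 days: 6.8776 × 7 = 48.143 mm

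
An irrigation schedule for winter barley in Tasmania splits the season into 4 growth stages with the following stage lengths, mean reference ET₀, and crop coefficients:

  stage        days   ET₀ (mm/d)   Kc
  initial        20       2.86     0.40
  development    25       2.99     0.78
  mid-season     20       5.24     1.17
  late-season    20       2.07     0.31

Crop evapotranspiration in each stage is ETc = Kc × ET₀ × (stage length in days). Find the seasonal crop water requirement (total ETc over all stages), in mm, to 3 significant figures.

217 mm

initial: 0.40 × 2.86 × 20 = 22.88 mm
development: 0.78 × 2.99 × 25 = 58.31 mm
mid-season: 1.17 × 5.24 × 20 = 122.62 mm
late-season: 0.31 × 2.07 × 20 = 12.83 mm
Seasonal total = 216.64 mm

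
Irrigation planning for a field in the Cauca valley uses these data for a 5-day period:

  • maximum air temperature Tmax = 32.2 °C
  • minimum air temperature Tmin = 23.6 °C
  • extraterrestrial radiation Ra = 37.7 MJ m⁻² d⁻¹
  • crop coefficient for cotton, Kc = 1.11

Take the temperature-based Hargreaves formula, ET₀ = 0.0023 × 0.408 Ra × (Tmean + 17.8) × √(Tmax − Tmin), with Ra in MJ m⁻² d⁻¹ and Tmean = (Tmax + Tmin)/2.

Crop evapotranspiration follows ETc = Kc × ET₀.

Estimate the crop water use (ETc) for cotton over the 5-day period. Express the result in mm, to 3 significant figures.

Tmean = (32.2 + 23.6)/2 = 27.90 °C
0.408 Ra = 0.408 × 37.7 = 15.3816 mm/d equivalent
ET₀ = 0.0023 × 15.3816 × (27.90 + 17.8) × √8.6 = 0.0023 × 15.3816 × 45.70 × 2.9326 = 4.7413 mm/d
ETc = Kc × ET₀ = 1.11 × 4.7413 = 5.2628 mm/d
Over 5 days: 5.2628 × 5 = 26.314 mm

26.3 mm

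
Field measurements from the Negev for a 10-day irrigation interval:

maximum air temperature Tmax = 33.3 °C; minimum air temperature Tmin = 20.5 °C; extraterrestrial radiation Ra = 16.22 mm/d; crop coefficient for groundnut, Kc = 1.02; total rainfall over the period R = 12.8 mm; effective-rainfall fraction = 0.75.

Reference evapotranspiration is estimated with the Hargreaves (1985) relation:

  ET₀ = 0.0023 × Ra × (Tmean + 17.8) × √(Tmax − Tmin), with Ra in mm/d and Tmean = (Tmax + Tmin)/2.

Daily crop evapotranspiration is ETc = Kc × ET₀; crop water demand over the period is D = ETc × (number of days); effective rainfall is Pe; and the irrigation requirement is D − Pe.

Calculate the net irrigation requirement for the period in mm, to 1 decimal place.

51.3 mm

Tmean = (33.3 + 20.5)/2 = 26.90 °C
ET₀ = 0.0023 × 16.22 × (26.90 + 17.8) × √12.8 = 0.0023 × 16.22 × 44.70 × 3.5777 = 5.9661 mm/d
ETc = Kc × ET₀ = 1.02 × 5.9661 = 6.0854 mm/d
Crop demand D = ETc × 10 d = 6.0854 × 10 = 60.854 mm
Pe = 0.75 × 12.8 = 9.600 mm
D − Pe = 60.854 − 9.600 = 51.254 mm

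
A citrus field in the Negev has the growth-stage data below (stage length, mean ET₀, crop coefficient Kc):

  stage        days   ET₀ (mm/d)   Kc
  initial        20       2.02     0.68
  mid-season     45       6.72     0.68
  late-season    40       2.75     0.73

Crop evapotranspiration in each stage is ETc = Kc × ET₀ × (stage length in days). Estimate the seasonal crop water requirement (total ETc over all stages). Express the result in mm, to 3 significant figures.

313 mm

initial: 0.68 × 2.02 × 20 = 27.47 mm
mid-season: 0.68 × 6.72 × 45 = 205.63 mm
late-season: 0.73 × 2.75 × 40 = 80.30 mm
Seasonal total = 313.40 mm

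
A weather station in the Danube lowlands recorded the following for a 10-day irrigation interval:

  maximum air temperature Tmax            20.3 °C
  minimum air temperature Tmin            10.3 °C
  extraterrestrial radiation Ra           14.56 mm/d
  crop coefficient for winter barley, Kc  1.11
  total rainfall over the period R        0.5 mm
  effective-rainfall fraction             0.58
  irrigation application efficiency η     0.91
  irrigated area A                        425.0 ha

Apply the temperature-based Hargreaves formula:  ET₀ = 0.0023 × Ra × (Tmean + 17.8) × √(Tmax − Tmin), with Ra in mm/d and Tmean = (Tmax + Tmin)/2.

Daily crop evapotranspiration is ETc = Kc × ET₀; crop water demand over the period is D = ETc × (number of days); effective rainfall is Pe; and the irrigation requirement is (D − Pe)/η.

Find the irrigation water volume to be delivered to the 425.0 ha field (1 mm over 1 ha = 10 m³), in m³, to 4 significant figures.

180400 m³

Tmean = (20.3 + 10.3)/2 = 15.30 °C
ET₀ = 0.0023 × 14.56 × (15.30 + 17.8) × √10.0 = 0.0023 × 14.56 × 33.10 × 3.1623 = 3.5053 mm/d
ETc = Kc × ET₀ = 1.11 × 3.5053 = 3.8909 mm/d
Crop demand D = ETc × 10 d = 3.8909 × 10 = 38.909 mm
Pe = 0.58 × 0.5 = 0.290 mm
D − Pe = 38.909 − 0.290 = 38.619 mm
Gross irrigation = 38.619 / 0.91 = 42.438 mm
Volume = 42.438 mm × 425.0 ha × 10 = 180361.5 m³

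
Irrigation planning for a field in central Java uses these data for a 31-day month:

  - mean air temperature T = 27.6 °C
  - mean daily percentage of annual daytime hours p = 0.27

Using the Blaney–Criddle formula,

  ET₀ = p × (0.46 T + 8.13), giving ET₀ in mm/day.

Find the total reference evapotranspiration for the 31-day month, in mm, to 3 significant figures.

ET₀ = 0.27 × (0.46 × 27.6 + 8.13) = 0.27 × 20.826 = 5.6230 mm/d
Monthly total = 5.6230 × 31 = 174.313 mm

174 mm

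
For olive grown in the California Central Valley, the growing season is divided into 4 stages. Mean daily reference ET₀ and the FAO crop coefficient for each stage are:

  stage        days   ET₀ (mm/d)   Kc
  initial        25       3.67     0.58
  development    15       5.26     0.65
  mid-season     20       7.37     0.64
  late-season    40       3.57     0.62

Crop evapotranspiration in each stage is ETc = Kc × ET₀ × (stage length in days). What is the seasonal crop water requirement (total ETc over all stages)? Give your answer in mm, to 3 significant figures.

287 mm

initial: 0.58 × 3.67 × 25 = 53.22 mm
development: 0.65 × 5.26 × 15 = 51.29 mm
mid-season: 0.64 × 7.37 × 20 = 94.34 mm
late-season: 0.62 × 3.57 × 40 = 88.54 mm
Seasonal total = 287.39 mm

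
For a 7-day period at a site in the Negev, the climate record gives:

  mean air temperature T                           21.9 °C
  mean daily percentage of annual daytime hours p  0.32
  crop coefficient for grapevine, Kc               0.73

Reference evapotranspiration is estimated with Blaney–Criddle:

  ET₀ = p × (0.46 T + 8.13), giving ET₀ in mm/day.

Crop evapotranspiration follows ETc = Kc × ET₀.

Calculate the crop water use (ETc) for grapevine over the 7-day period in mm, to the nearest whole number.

30 mm

ET₀ = 0.32 × (0.46 × 21.9 + 8.13) = 0.32 × 18.204 = 5.8253 mm/d
ETc = Kc × ET₀ = 0.73 × 5.8253 = 4.2525 mm/d
Over 7 days: 4.2525 × 7 = 29.768 mm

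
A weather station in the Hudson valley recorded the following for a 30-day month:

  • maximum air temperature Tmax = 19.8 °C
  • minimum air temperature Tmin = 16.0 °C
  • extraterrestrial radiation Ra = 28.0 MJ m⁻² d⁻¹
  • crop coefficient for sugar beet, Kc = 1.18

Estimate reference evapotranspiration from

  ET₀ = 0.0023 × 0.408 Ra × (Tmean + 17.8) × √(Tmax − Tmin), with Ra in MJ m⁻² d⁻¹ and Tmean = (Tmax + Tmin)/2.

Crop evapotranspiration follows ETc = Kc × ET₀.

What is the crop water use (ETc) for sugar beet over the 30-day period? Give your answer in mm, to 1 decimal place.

64.7 mm

Tmean = (19.8 + 16.0)/2 = 17.90 °C
0.408 Ra = 0.408 × 28.0 = 11.4240 mm/d equivalent
ET₀ = 0.0023 × 11.4240 × (17.90 + 17.8) × √3.8 = 0.0023 × 11.4240 × 35.70 × 1.9494 = 1.8286 mm/d
ETc = Kc × ET₀ = 1.18 × 1.8286 = 2.1577 mm/d
Over 30 days: 2.1577 × 30 = 64.731 mm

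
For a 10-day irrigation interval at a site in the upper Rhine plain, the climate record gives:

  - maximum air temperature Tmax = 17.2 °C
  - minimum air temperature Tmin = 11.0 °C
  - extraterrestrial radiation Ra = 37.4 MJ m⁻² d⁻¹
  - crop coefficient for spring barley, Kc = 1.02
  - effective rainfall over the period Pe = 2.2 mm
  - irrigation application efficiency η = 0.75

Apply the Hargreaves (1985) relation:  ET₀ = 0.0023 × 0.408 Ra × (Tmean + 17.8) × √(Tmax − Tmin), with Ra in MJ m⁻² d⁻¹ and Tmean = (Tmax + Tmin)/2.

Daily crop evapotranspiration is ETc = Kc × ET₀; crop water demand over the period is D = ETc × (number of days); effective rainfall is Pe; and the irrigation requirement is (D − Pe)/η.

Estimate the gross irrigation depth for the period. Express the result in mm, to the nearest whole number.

35 mm

Tmean = (17.2 + 11.0)/2 = 14.10 °C
0.408 Ra = 0.408 × 37.4 = 15.2592 mm/d equivalent
ET₀ = 0.0023 × 15.2592 × (14.10 + 17.8) × √6.2 = 0.0023 × 15.2592 × 31.90 × 2.4900 = 2.7877 mm/d
ETc = Kc × ET₀ = 1.02 × 2.7877 = 2.8435 mm/d
Crop demand D = ETc × 10 d = 2.8435 × 10 = 28.435 mm
D − Pe = 28.435 − 2.2 = 26.235 mm
Gross irrigation = 26.235 / 0.75 = 34.980 mm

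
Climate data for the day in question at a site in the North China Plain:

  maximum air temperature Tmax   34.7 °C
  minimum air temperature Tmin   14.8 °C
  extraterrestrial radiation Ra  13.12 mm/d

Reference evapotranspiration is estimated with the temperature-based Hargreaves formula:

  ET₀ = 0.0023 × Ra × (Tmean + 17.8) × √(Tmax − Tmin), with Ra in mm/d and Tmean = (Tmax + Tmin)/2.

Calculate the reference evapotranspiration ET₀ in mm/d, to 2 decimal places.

5.73 mm/d

Tmean = (34.7 + 14.8)/2 = 24.75 °C
ET₀ = 0.0023 × 13.12 × (24.75 + 17.8) × √19.9 = 0.0023 × 13.12 × 42.55 × 4.4609 = 5.7277 mm/d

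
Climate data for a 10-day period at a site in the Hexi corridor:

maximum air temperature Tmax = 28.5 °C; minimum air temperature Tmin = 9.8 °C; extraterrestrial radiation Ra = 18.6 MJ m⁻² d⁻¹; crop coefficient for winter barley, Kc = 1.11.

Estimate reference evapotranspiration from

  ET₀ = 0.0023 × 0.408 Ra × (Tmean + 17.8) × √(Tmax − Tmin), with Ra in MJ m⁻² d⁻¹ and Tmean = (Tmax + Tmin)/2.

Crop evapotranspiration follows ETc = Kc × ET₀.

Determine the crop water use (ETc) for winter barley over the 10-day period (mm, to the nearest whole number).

31 mm

Tmean = (28.5 + 9.8)/2 = 19.15 °C
0.408 Ra = 0.408 × 18.6 = 7.5888 mm/d equivalent
ET₀ = 0.0023 × 7.5888 × (19.15 + 17.8) × √18.7 = 0.0023 × 7.5888 × 36.95 × 4.3243 = 2.7889 mm/d
ETc = Kc × ET₀ = 1.11 × 2.7889 = 3.0957 mm/d
Over 10 days: 3.0957 × 10 = 30.957 mm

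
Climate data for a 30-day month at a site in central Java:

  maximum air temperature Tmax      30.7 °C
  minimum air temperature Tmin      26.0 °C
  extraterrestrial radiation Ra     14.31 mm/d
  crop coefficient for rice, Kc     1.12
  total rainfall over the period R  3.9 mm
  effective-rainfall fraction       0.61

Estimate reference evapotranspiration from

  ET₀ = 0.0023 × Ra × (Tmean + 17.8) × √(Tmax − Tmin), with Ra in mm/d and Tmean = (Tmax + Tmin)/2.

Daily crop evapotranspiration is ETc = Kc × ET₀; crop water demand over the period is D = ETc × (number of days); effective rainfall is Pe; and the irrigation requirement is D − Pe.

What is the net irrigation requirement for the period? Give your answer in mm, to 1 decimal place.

108.3 mm

Tmean = (30.7 + 26.0)/2 = 28.35 °C
ET₀ = 0.0023 × 14.31 × (28.35 + 17.8) × √4.7 = 0.0023 × 14.31 × 46.15 × 2.1679 = 3.2929 mm/d
ETc = Kc × ET₀ = 1.12 × 3.2929 = 3.6880 mm/d
Crop demand D = ETc × 30 d = 3.6880 × 30 = 110.640 mm
Pe = 0.61 × 3.9 = 2.379 mm
D − Pe = 110.640 − 2.379 = 108.261 mm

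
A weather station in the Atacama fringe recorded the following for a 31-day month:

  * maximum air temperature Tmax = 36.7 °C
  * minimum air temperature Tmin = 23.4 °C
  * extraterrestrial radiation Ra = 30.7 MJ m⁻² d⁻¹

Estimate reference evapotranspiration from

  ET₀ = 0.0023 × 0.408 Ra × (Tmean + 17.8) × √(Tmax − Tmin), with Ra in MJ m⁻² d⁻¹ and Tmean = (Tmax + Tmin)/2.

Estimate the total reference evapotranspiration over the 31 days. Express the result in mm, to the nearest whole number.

156 mm

Tmean = (36.7 + 23.4)/2 = 30.05 °C
0.408 Ra = 0.408 × 30.7 = 12.5256 mm/d equivalent
ET₀ = 0.0023 × 12.5256 × (30.05 + 17.8) × √13.3 = 0.0023 × 12.5256 × 47.85 × 3.6469 = 5.0273 mm/d
Over 31 days: 5.0273 × 31 = 155.846 mm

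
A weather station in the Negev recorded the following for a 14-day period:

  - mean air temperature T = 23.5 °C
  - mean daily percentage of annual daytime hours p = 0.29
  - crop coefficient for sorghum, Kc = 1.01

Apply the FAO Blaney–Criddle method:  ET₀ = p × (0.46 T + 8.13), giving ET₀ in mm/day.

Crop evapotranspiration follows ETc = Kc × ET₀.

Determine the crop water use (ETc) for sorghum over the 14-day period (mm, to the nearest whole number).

78 mm

ET₀ = 0.29 × (0.46 × 23.5 + 8.13) = 0.29 × 18.940 = 5.4926 mm/d
ETc = Kc × ET₀ = 1.01 × 5.4926 = 5.5475 mm/d
Over 14 days: 5.5475 × 14 = 77.665 mm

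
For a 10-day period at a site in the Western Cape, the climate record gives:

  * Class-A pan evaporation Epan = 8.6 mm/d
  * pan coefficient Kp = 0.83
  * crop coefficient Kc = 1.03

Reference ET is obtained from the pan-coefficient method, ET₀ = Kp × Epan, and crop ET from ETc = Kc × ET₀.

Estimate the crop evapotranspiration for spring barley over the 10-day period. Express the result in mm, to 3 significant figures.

ET₀ = 0.83 × 8.6 = 7.1380 mm/d
ETc = Kc × ET₀ = 1.03 × 7.1380 = 7.3521 mm/d
Over 10 days: 7.3521 × 10 = 73.521 mm

73.5 mm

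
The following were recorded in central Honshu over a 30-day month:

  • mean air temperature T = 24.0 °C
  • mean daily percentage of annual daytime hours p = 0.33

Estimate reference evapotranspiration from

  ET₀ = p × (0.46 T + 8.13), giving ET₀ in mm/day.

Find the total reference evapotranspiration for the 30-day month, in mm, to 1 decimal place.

189.8 mm

ET₀ = 0.33 × (0.46 × 24.0 + 8.13) = 0.33 × 19.170 = 6.3261 mm/d
Monthly total = 6.3261 × 30 = 189.783 mm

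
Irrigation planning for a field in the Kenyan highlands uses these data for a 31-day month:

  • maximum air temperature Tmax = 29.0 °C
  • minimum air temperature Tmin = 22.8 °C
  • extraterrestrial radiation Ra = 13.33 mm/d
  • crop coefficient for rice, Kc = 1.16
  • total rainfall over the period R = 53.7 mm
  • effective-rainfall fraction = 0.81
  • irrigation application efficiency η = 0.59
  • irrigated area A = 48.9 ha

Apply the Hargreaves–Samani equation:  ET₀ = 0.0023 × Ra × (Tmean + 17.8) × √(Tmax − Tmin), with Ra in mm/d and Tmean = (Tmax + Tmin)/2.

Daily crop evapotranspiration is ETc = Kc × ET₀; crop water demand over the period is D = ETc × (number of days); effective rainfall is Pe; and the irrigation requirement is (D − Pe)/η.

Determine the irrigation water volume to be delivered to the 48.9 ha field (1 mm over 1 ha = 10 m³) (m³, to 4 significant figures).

63380 m³

Tmean = (29.0 + 22.8)/2 = 25.90 °C
ET₀ = 0.0023 × 13.33 × (25.90 + 17.8) × √6.2 = 0.0023 × 13.33 × 43.70 × 2.4900 = 3.3361 mm/d
ETc = Kc × ET₀ = 1.16 × 3.3361 = 3.8699 mm/d
Crop demand D = ETc × 31 d = 3.8699 × 31 = 119.967 mm
Pe = 0.81 × 53.7 = 43.497 mm
D − Pe = 119.967 − 43.497 = 76.470 mm
Gross irrigation = 76.470 / 0.59 = 129.610 mm
Volume = 129.610 mm × 48.9 ha × 10 = 63379.3 m³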